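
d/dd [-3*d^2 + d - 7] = 1 - 6*d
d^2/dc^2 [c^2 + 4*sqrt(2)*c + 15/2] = 2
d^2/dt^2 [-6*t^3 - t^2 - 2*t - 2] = -36*t - 2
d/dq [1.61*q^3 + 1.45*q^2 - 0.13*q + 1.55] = 4.83*q^2 + 2.9*q - 0.13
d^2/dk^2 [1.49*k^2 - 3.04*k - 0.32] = 2.98000000000000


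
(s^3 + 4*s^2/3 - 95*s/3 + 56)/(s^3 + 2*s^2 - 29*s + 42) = (s - 8/3)/(s - 2)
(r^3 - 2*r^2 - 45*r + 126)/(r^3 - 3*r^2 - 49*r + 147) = (r - 6)/(r - 7)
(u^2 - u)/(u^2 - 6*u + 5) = u/(u - 5)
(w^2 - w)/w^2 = (w - 1)/w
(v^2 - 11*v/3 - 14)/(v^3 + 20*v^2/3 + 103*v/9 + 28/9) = 3*(v - 6)/(3*v^2 + 13*v + 4)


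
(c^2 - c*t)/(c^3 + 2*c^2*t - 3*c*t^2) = 1/(c + 3*t)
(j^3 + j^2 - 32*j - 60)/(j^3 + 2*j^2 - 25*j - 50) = (j - 6)/(j - 5)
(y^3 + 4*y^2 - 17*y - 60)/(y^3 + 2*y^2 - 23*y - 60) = (y^2 + y - 20)/(y^2 - y - 20)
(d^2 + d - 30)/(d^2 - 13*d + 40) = (d + 6)/(d - 8)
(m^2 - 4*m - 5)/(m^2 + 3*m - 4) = (m^2 - 4*m - 5)/(m^2 + 3*m - 4)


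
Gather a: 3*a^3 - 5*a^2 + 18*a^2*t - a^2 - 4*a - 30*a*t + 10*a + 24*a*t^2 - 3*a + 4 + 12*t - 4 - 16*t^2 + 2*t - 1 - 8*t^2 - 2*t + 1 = 3*a^3 + a^2*(18*t - 6) + a*(24*t^2 - 30*t + 3) - 24*t^2 + 12*t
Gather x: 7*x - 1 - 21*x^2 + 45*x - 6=-21*x^2 + 52*x - 7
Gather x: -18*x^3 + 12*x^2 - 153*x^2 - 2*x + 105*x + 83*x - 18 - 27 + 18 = -18*x^3 - 141*x^2 + 186*x - 27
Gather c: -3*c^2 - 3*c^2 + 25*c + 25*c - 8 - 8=-6*c^2 + 50*c - 16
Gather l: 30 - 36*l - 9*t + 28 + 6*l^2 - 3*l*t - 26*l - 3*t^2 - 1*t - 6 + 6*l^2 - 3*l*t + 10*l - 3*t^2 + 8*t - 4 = 12*l^2 + l*(-6*t - 52) - 6*t^2 - 2*t + 48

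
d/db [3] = 0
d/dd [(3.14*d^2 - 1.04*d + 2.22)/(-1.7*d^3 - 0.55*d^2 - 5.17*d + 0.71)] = (5.338*d^4 - 3.536*d^3 - 5.4838*d^2 + 6.9008*d + 10.739)/(2.89*d^6 + 1.87*d^5 + 17.8805*d^4 + 3.273*d^3 + 25.9479*d^2 - 7.3414*d + 0.5041)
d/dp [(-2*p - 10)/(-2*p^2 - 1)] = 2*(2*p^2 - 4*p*(p + 5) + 1)/(2*p^2 + 1)^2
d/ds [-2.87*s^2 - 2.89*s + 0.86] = -5.74*s - 2.89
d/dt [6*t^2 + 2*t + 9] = 12*t + 2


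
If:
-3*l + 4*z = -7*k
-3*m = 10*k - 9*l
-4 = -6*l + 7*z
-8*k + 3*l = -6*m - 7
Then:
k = 17/53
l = 5/53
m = -125/159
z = -26/53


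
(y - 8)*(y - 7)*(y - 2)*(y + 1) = y^4 - 16*y^3 + 69*y^2 - 26*y - 112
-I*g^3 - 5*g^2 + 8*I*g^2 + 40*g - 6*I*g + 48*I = (g - 8)*(g - 6*I)*(-I*g + 1)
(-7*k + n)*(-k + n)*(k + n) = 7*k^3 - k^2*n - 7*k*n^2 + n^3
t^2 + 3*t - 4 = (t - 1)*(t + 4)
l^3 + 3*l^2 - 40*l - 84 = (l - 6)*(l + 2)*(l + 7)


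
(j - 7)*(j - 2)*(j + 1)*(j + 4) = j^4 - 4*j^3 - 27*j^2 + 34*j + 56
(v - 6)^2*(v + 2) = v^3 - 10*v^2 + 12*v + 72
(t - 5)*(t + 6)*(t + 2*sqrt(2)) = t^3 + t^2 + 2*sqrt(2)*t^2 - 30*t + 2*sqrt(2)*t - 60*sqrt(2)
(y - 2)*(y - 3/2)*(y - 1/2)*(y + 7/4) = y^4 - 9*y^3/4 - 9*y^2/4 + 109*y/16 - 21/8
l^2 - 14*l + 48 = (l - 8)*(l - 6)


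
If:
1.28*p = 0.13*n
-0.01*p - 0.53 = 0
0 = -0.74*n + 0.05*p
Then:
No Solution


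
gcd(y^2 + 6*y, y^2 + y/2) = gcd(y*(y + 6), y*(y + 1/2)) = y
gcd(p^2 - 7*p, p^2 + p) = p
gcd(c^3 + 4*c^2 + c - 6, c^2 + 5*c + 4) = 1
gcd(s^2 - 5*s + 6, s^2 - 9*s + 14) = s - 2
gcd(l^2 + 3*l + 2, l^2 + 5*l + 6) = l + 2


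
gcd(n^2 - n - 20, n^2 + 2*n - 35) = n - 5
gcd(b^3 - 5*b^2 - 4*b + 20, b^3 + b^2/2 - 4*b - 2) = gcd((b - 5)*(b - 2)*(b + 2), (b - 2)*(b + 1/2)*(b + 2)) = b^2 - 4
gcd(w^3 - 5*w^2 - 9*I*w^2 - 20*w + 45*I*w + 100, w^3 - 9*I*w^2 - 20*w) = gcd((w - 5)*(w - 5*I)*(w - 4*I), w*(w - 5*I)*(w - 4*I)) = w^2 - 9*I*w - 20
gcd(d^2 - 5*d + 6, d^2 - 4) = d - 2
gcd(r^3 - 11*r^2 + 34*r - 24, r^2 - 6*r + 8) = r - 4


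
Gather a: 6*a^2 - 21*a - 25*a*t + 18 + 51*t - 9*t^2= 6*a^2 + a*(-25*t - 21) - 9*t^2 + 51*t + 18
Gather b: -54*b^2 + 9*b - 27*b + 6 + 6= -54*b^2 - 18*b + 12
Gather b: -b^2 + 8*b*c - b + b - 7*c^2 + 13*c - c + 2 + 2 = -b^2 + 8*b*c - 7*c^2 + 12*c + 4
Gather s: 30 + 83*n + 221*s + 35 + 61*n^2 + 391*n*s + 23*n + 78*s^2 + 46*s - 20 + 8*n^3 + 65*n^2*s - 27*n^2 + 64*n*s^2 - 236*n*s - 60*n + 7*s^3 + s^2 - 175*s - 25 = 8*n^3 + 34*n^2 + 46*n + 7*s^3 + s^2*(64*n + 79) + s*(65*n^2 + 155*n + 92) + 20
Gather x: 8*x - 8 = 8*x - 8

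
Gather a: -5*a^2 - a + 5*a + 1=-5*a^2 + 4*a + 1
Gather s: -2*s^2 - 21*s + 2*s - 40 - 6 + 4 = -2*s^2 - 19*s - 42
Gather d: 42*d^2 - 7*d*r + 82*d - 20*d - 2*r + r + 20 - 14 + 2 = 42*d^2 + d*(62 - 7*r) - r + 8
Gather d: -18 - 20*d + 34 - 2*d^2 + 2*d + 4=-2*d^2 - 18*d + 20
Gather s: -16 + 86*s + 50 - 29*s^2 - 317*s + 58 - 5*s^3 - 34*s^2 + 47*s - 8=-5*s^3 - 63*s^2 - 184*s + 84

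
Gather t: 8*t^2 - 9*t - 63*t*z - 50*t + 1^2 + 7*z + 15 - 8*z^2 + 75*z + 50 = 8*t^2 + t*(-63*z - 59) - 8*z^2 + 82*z + 66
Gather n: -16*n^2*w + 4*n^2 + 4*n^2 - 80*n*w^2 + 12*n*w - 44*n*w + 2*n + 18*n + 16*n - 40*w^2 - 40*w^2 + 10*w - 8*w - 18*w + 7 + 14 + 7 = n^2*(8 - 16*w) + n*(-80*w^2 - 32*w + 36) - 80*w^2 - 16*w + 28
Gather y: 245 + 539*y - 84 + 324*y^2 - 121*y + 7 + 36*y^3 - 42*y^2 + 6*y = 36*y^3 + 282*y^2 + 424*y + 168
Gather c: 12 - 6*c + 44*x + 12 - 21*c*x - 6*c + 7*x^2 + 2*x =c*(-21*x - 12) + 7*x^2 + 46*x + 24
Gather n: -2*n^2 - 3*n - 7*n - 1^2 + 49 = -2*n^2 - 10*n + 48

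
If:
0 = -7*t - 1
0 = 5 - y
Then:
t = -1/7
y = 5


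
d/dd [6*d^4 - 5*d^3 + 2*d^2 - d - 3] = 24*d^3 - 15*d^2 + 4*d - 1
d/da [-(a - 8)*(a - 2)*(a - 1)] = -3*a^2 + 22*a - 26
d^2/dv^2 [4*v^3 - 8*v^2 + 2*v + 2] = 24*v - 16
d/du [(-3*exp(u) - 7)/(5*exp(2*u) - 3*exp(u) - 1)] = (15*exp(2*u) + 70*exp(u) - 18)*exp(u)/(25*exp(4*u) - 30*exp(3*u) - exp(2*u) + 6*exp(u) + 1)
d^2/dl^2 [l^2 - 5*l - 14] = 2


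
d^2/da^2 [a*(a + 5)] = 2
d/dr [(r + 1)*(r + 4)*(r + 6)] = 3*r^2 + 22*r + 34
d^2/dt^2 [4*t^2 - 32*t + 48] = 8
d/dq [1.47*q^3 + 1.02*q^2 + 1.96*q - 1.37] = 4.41*q^2 + 2.04*q + 1.96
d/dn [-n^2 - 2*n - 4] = -2*n - 2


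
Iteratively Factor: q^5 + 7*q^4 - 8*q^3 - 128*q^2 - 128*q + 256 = (q + 4)*(q^4 + 3*q^3 - 20*q^2 - 48*q + 64) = (q + 4)^2*(q^3 - q^2 - 16*q + 16) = (q - 1)*(q + 4)^2*(q^2 - 16) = (q - 1)*(q + 4)^3*(q - 4)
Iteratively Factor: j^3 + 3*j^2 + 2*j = (j + 1)*(j^2 + 2*j) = (j + 1)*(j + 2)*(j)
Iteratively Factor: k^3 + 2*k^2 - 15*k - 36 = (k - 4)*(k^2 + 6*k + 9) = (k - 4)*(k + 3)*(k + 3)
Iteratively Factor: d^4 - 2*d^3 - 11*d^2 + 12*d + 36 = (d + 2)*(d^3 - 4*d^2 - 3*d + 18) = (d - 3)*(d + 2)*(d^2 - d - 6) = (d - 3)*(d + 2)^2*(d - 3)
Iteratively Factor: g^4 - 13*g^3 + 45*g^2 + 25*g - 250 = (g - 5)*(g^3 - 8*g^2 + 5*g + 50) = (g - 5)^2*(g^2 - 3*g - 10) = (g - 5)^3*(g + 2)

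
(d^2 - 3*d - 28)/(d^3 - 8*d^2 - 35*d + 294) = (d + 4)/(d^2 - d - 42)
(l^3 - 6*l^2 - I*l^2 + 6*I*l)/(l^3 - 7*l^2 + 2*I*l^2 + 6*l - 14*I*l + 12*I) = l*(l - I)/(l^2 + l*(-1 + 2*I) - 2*I)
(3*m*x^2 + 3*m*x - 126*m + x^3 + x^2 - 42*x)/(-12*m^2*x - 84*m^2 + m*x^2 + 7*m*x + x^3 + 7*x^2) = (3*m*x - 18*m + x^2 - 6*x)/(-12*m^2 + m*x + x^2)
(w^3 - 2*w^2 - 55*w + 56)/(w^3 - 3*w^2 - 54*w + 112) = (w - 1)/(w - 2)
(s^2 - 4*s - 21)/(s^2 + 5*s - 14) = (s^2 - 4*s - 21)/(s^2 + 5*s - 14)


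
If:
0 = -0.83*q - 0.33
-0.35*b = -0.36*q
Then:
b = -0.41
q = -0.40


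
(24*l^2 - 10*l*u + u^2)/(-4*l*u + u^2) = (-6*l + u)/u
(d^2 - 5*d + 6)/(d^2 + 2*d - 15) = (d - 2)/(d + 5)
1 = 1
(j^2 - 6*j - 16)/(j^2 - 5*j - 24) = (j + 2)/(j + 3)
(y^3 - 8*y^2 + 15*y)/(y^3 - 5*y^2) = (y - 3)/y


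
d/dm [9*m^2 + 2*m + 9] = 18*m + 2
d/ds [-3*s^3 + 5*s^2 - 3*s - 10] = -9*s^2 + 10*s - 3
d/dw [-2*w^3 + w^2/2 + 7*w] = -6*w^2 + w + 7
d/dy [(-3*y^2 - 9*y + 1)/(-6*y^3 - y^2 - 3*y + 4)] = (-18*y^4 - 108*y^3 + 18*y^2 - 22*y - 33)/(36*y^6 + 12*y^5 + 37*y^4 - 42*y^3 + y^2 - 24*y + 16)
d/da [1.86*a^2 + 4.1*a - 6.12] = 3.72*a + 4.1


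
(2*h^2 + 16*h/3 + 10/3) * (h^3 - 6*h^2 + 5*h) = 2*h^5 - 20*h^4/3 - 56*h^3/3 + 20*h^2/3 + 50*h/3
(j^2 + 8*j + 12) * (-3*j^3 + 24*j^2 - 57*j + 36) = -3*j^5 + 99*j^3 - 132*j^2 - 396*j + 432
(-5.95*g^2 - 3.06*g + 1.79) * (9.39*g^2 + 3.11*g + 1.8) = -55.8705*g^4 - 47.2379*g^3 - 3.4185*g^2 + 0.0588999999999995*g + 3.222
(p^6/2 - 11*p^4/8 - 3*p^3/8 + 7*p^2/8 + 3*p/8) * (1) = p^6/2 - 11*p^4/8 - 3*p^3/8 + 7*p^2/8 + 3*p/8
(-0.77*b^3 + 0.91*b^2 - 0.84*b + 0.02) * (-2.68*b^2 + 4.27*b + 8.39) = 2.0636*b^5 - 5.7267*b^4 - 0.3234*b^3 + 3.9945*b^2 - 6.9622*b + 0.1678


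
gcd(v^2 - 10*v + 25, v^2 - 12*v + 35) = v - 5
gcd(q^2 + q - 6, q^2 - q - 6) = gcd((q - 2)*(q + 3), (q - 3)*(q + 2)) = 1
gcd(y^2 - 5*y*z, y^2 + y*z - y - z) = 1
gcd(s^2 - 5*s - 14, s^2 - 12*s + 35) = s - 7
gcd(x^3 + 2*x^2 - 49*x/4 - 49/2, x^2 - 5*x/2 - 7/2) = x - 7/2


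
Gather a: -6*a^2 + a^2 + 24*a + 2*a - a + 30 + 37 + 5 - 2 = -5*a^2 + 25*a + 70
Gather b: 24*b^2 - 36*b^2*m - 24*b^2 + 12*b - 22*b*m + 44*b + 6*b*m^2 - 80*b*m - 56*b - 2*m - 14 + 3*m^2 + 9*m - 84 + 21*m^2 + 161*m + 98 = -36*b^2*m + b*(6*m^2 - 102*m) + 24*m^2 + 168*m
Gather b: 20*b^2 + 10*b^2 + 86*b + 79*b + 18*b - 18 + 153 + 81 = 30*b^2 + 183*b + 216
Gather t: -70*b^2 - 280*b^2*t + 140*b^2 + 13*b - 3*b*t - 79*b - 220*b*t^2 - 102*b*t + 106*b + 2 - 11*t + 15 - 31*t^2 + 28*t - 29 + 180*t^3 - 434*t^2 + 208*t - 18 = 70*b^2 + 40*b + 180*t^3 + t^2*(-220*b - 465) + t*(-280*b^2 - 105*b + 225) - 30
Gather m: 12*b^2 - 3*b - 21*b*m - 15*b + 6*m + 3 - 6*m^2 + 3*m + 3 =12*b^2 - 18*b - 6*m^2 + m*(9 - 21*b) + 6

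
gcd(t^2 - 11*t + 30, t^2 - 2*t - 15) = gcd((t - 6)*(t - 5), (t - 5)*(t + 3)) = t - 5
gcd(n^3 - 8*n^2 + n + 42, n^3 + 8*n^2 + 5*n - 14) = n + 2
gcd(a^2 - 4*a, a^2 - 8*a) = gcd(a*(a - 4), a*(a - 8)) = a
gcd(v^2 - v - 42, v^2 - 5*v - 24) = 1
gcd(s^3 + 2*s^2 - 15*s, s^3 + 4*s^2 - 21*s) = s^2 - 3*s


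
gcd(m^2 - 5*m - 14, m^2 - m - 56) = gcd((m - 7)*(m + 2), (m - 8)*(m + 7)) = 1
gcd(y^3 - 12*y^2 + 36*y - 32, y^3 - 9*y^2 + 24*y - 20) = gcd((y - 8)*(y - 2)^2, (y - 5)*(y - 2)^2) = y^2 - 4*y + 4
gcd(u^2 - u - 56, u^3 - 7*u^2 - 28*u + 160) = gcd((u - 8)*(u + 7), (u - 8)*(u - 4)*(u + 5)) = u - 8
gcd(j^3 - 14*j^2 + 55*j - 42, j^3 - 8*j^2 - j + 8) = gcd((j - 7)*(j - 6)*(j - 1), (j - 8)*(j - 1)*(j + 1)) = j - 1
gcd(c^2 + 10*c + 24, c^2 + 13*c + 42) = c + 6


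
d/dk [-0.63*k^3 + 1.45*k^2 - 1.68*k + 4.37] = -1.89*k^2 + 2.9*k - 1.68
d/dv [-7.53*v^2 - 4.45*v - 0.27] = -15.06*v - 4.45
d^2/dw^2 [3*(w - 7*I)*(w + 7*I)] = 6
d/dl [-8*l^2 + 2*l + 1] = 2 - 16*l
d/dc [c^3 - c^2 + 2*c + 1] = 3*c^2 - 2*c + 2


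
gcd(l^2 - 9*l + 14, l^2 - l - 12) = 1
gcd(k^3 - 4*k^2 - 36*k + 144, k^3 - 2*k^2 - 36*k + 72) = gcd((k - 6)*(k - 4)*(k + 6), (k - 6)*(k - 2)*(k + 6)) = k^2 - 36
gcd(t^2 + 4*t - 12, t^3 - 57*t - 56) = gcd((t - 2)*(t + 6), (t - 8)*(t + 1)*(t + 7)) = 1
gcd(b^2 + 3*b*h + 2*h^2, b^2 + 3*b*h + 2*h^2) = b^2 + 3*b*h + 2*h^2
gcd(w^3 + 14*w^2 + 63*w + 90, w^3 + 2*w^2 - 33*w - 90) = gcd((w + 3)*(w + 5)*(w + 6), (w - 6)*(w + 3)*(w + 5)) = w^2 + 8*w + 15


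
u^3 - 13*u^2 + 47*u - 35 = (u - 7)*(u - 5)*(u - 1)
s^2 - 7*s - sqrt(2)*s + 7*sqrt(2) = (s - 7)*(s - sqrt(2))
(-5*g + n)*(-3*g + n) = 15*g^2 - 8*g*n + n^2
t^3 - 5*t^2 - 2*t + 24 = (t - 4)*(t - 3)*(t + 2)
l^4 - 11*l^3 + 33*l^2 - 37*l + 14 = (l - 7)*(l - 2)*(l - 1)^2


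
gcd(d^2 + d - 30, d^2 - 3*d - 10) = d - 5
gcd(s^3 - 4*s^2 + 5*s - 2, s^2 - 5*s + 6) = s - 2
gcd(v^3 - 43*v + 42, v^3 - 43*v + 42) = v^3 - 43*v + 42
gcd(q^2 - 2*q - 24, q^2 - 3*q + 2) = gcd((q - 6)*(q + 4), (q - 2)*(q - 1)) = 1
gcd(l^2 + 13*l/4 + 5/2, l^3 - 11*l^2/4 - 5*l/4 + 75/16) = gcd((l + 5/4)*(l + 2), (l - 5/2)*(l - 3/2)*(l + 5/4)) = l + 5/4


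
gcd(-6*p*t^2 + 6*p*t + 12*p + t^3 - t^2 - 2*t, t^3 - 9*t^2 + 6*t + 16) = t^2 - t - 2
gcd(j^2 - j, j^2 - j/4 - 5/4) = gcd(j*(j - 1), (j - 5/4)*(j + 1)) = 1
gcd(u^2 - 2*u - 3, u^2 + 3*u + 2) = u + 1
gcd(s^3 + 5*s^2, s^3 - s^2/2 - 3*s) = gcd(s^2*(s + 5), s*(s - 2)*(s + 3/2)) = s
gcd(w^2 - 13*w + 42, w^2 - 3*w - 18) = w - 6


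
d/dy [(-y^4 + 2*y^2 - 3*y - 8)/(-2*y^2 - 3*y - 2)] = (4*y^5 + 9*y^4 + 8*y^3 - 12*y^2 - 40*y - 18)/(4*y^4 + 12*y^3 + 17*y^2 + 12*y + 4)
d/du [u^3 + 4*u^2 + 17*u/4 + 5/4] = 3*u^2 + 8*u + 17/4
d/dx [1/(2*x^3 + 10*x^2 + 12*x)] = (-3*x^2 - 10*x - 6)/(2*x^2*(x^2 + 5*x + 6)^2)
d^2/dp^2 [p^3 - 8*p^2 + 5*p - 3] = 6*p - 16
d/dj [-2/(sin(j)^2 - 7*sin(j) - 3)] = 2*(2*sin(j) - 7)*cos(j)/(7*sin(j) + cos(j)^2 + 2)^2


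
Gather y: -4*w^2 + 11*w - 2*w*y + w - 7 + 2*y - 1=-4*w^2 + 12*w + y*(2 - 2*w) - 8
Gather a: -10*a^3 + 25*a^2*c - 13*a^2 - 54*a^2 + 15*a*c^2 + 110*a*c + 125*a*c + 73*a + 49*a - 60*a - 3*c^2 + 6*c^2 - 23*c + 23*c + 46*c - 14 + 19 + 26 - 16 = -10*a^3 + a^2*(25*c - 67) + a*(15*c^2 + 235*c + 62) + 3*c^2 + 46*c + 15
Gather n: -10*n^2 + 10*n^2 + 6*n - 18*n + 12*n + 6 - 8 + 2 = 0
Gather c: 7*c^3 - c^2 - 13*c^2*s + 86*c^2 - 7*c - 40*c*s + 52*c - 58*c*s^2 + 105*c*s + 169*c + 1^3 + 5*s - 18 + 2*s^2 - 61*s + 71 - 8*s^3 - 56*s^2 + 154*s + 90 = 7*c^3 + c^2*(85 - 13*s) + c*(-58*s^2 + 65*s + 214) - 8*s^3 - 54*s^2 + 98*s + 144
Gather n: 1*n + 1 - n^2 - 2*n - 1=-n^2 - n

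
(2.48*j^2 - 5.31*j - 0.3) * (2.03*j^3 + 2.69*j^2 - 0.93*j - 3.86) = 5.0344*j^5 - 4.1081*j^4 - 17.1993*j^3 - 5.4415*j^2 + 20.7756*j + 1.158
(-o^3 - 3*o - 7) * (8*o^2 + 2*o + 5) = -8*o^5 - 2*o^4 - 29*o^3 - 62*o^2 - 29*o - 35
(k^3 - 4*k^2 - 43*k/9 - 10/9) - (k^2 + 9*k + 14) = k^3 - 5*k^2 - 124*k/9 - 136/9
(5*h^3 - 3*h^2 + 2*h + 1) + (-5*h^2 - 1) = 5*h^3 - 8*h^2 + 2*h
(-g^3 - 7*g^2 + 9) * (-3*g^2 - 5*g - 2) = 3*g^5 + 26*g^4 + 37*g^3 - 13*g^2 - 45*g - 18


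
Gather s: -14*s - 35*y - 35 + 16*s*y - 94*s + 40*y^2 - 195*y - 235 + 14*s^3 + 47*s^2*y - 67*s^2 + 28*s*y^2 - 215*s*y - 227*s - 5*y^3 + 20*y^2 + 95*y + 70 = 14*s^3 + s^2*(47*y - 67) + s*(28*y^2 - 199*y - 335) - 5*y^3 + 60*y^2 - 135*y - 200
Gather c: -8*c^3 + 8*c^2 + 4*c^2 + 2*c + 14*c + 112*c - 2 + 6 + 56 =-8*c^3 + 12*c^2 + 128*c + 60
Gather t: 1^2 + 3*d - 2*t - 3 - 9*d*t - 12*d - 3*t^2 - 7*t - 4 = -9*d - 3*t^2 + t*(-9*d - 9) - 6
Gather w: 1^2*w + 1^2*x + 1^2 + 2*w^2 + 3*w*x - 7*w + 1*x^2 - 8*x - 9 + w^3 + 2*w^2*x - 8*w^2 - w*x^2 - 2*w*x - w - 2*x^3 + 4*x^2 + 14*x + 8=w^3 + w^2*(2*x - 6) + w*(-x^2 + x - 7) - 2*x^3 + 5*x^2 + 7*x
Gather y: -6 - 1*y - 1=-y - 7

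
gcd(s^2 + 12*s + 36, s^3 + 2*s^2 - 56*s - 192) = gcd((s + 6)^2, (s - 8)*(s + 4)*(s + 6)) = s + 6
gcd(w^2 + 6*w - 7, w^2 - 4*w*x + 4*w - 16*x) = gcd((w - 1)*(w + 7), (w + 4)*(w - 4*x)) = 1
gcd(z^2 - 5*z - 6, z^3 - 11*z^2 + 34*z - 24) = z - 6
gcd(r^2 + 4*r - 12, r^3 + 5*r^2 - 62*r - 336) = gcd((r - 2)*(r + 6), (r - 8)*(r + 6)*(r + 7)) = r + 6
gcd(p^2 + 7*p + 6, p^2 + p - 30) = p + 6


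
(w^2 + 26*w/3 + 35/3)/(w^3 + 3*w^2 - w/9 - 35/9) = 3*(w + 7)/(3*w^2 + 4*w - 7)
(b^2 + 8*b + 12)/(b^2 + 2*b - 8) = (b^2 + 8*b + 12)/(b^2 + 2*b - 8)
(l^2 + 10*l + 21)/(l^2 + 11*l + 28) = (l + 3)/(l + 4)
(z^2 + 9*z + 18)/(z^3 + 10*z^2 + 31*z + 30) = (z + 6)/(z^2 + 7*z + 10)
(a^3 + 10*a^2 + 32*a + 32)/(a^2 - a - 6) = (a^2 + 8*a + 16)/(a - 3)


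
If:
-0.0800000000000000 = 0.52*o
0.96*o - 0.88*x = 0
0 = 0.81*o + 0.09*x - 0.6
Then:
No Solution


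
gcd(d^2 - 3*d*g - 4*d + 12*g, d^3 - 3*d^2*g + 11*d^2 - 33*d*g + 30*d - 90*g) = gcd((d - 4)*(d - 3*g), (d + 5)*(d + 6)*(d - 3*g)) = d - 3*g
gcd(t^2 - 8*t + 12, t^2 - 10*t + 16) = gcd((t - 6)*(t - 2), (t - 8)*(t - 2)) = t - 2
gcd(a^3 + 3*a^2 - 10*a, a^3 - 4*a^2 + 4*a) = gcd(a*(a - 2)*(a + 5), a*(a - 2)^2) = a^2 - 2*a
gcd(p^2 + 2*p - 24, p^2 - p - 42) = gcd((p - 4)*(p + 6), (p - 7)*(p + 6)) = p + 6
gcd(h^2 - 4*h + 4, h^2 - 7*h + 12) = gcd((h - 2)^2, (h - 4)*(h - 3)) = 1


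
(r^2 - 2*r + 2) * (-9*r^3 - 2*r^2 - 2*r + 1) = -9*r^5 + 16*r^4 - 16*r^3 + r^2 - 6*r + 2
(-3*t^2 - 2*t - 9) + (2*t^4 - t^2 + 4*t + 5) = 2*t^4 - 4*t^2 + 2*t - 4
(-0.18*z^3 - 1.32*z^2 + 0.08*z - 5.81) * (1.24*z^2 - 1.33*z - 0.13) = -0.2232*z^5 - 1.3974*z^4 + 1.8782*z^3 - 7.1392*z^2 + 7.7169*z + 0.7553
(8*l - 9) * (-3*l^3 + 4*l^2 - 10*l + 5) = -24*l^4 + 59*l^3 - 116*l^2 + 130*l - 45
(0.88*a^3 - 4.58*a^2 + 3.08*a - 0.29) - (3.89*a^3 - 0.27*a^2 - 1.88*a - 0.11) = -3.01*a^3 - 4.31*a^2 + 4.96*a - 0.18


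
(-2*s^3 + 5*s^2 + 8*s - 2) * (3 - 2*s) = 4*s^4 - 16*s^3 - s^2 + 28*s - 6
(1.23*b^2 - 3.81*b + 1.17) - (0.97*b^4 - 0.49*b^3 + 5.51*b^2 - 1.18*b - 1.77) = -0.97*b^4 + 0.49*b^3 - 4.28*b^2 - 2.63*b + 2.94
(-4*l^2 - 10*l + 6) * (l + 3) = -4*l^3 - 22*l^2 - 24*l + 18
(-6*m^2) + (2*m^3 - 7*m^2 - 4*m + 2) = 2*m^3 - 13*m^2 - 4*m + 2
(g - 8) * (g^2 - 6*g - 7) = g^3 - 14*g^2 + 41*g + 56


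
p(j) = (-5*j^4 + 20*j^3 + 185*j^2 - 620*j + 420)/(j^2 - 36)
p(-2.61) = -92.87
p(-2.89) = -105.81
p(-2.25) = -77.43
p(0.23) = -8.00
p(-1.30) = -43.15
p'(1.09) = 4.95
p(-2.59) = -91.98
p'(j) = -2*j*(-5*j^4 + 20*j^3 + 185*j^2 - 620*j + 420)/(j^2 - 36)^2 + (-20*j^3 + 60*j^2 + 370*j - 620)/(j^2 - 36) = 10*(-j^3 + 14*j^2 - 60*j + 62)/(j^2 - 12*j + 36)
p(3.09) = -15.30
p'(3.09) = -22.71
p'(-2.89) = 47.63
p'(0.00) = 17.22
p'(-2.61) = 44.75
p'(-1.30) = 31.12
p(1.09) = 0.49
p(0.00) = -11.67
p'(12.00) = -102.78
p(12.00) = -458.33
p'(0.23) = 14.70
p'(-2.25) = 41.03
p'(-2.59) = 44.54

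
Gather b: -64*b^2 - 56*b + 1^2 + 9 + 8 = -64*b^2 - 56*b + 18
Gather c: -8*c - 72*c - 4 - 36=-80*c - 40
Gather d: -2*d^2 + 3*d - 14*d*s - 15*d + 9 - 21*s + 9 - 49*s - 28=-2*d^2 + d*(-14*s - 12) - 70*s - 10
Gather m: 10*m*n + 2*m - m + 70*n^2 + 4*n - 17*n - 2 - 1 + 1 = m*(10*n + 1) + 70*n^2 - 13*n - 2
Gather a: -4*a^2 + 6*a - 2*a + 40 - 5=-4*a^2 + 4*a + 35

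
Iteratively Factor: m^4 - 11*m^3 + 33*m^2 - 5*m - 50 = (m - 5)*(m^3 - 6*m^2 + 3*m + 10) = (m - 5)^2*(m^2 - m - 2) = (m - 5)^2*(m - 2)*(m + 1)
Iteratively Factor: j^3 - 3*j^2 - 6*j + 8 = (j + 2)*(j^2 - 5*j + 4) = (j - 4)*(j + 2)*(j - 1)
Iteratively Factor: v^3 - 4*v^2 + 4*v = (v)*(v^2 - 4*v + 4) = v*(v - 2)*(v - 2)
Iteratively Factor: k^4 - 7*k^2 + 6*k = (k)*(k^3 - 7*k + 6) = k*(k + 3)*(k^2 - 3*k + 2) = k*(k - 2)*(k + 3)*(k - 1)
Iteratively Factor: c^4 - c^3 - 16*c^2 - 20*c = (c + 2)*(c^3 - 3*c^2 - 10*c) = (c + 2)^2*(c^2 - 5*c) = c*(c + 2)^2*(c - 5)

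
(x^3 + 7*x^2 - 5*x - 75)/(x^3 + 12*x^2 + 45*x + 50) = (x - 3)/(x + 2)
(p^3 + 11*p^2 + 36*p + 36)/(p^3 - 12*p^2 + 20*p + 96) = (p^2 + 9*p + 18)/(p^2 - 14*p + 48)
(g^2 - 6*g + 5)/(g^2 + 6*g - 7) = (g - 5)/(g + 7)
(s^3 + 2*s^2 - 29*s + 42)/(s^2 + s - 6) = (s^2 + 4*s - 21)/(s + 3)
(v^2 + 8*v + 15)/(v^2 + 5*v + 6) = (v + 5)/(v + 2)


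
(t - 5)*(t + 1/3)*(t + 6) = t^3 + 4*t^2/3 - 89*t/3 - 10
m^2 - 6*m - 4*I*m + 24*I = (m - 6)*(m - 4*I)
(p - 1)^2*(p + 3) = p^3 + p^2 - 5*p + 3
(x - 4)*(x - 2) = x^2 - 6*x + 8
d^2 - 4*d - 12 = (d - 6)*(d + 2)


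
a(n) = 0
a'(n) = 0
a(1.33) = 0.00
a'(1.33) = 0.00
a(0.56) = 0.00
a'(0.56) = 0.00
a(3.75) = 0.00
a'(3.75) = 0.00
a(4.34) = 0.00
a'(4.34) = 0.00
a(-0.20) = 0.00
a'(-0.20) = 0.00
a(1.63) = 0.00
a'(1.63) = 0.00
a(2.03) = 0.00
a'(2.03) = 0.00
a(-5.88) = 0.00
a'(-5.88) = 0.00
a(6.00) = 0.00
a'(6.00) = 0.00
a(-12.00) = 0.00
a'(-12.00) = 0.00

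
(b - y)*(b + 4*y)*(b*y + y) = b^3*y + 3*b^2*y^2 + b^2*y - 4*b*y^3 + 3*b*y^2 - 4*y^3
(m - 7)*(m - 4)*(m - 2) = m^3 - 13*m^2 + 50*m - 56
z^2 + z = z*(z + 1)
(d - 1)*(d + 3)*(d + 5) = d^3 + 7*d^2 + 7*d - 15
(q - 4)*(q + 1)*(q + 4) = q^3 + q^2 - 16*q - 16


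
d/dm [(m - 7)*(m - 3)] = 2*m - 10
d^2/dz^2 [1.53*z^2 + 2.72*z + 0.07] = 3.06000000000000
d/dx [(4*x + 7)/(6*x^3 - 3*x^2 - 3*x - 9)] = (8*x^3 - 4*x^2 - 4*x + (4*x + 7)*(-6*x^2 + 2*x + 1) - 12)/(3*(-2*x^3 + x^2 + x + 3)^2)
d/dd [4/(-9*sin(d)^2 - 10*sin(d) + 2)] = 8*(9*sin(d) + 5)*cos(d)/(9*sin(d)^2 + 10*sin(d) - 2)^2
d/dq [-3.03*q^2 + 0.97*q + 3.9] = 0.97 - 6.06*q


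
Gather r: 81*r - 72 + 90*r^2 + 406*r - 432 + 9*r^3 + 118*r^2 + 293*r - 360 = 9*r^3 + 208*r^2 + 780*r - 864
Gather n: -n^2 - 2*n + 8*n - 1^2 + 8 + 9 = -n^2 + 6*n + 16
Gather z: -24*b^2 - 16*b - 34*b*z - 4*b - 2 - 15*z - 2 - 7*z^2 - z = -24*b^2 - 20*b - 7*z^2 + z*(-34*b - 16) - 4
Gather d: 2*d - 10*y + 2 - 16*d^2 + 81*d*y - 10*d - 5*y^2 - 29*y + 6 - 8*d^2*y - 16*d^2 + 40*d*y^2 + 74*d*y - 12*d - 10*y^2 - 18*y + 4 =d^2*(-8*y - 32) + d*(40*y^2 + 155*y - 20) - 15*y^2 - 57*y + 12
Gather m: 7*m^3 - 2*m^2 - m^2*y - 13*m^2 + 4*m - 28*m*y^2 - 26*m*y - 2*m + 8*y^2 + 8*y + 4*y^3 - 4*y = 7*m^3 + m^2*(-y - 15) + m*(-28*y^2 - 26*y + 2) + 4*y^3 + 8*y^2 + 4*y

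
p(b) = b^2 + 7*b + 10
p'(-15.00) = -23.00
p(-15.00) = 130.00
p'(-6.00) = -5.00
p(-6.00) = 4.00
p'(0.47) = 7.94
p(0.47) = 13.51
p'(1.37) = 9.74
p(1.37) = 21.47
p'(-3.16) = 0.68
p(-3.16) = -2.13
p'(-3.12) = 0.76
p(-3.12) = -2.11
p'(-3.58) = -0.16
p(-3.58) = -2.24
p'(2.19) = 11.38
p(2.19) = 30.13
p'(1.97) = 10.94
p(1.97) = 27.67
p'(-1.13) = 4.74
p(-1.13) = 3.37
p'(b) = 2*b + 7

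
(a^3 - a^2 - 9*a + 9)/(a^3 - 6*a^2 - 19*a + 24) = (a - 3)/(a - 8)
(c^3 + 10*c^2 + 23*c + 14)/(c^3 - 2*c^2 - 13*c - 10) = (c + 7)/(c - 5)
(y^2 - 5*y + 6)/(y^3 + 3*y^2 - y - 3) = (y^2 - 5*y + 6)/(y^3 + 3*y^2 - y - 3)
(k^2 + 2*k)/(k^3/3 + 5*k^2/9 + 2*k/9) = 9*(k + 2)/(3*k^2 + 5*k + 2)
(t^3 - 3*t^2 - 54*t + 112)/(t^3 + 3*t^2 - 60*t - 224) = (t - 2)/(t + 4)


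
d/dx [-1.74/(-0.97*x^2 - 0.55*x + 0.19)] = (-3.3756*x - 0.957)/(0.97*x^2 + 0.55*x - 0.19)^2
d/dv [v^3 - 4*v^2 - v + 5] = 3*v^2 - 8*v - 1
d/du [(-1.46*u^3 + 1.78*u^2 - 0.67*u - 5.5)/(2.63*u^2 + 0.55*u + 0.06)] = (-3.8398*u^4 - 1.606*u^3 + 2.4783*u^2 + 29.1436*u + 2.9848)/(6.9169*u^4 + 2.893*u^3 + 0.6181*u^2 + 0.066*u + 0.0036)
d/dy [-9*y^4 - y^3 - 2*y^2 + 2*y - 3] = -36*y^3 - 3*y^2 - 4*y + 2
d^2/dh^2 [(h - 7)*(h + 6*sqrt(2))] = 2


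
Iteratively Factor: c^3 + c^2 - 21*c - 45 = (c - 5)*(c^2 + 6*c + 9) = (c - 5)*(c + 3)*(c + 3)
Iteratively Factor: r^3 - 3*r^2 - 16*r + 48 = (r - 4)*(r^2 + r - 12) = (r - 4)*(r + 4)*(r - 3)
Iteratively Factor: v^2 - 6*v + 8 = (v - 4)*(v - 2)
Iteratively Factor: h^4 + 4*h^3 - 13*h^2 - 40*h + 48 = (h - 1)*(h^3 + 5*h^2 - 8*h - 48) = (h - 3)*(h - 1)*(h^2 + 8*h + 16) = (h - 3)*(h - 1)*(h + 4)*(h + 4)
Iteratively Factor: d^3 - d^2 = (d - 1)*(d^2) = d*(d - 1)*(d)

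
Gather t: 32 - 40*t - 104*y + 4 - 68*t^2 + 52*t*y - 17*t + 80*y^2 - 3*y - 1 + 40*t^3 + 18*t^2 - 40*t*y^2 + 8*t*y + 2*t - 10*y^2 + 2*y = 40*t^3 - 50*t^2 + t*(-40*y^2 + 60*y - 55) + 70*y^2 - 105*y + 35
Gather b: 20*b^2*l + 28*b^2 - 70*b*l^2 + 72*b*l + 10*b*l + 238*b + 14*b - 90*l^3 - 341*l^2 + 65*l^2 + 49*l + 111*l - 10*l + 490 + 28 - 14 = b^2*(20*l + 28) + b*(-70*l^2 + 82*l + 252) - 90*l^3 - 276*l^2 + 150*l + 504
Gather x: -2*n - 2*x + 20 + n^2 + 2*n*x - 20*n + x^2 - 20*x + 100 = n^2 - 22*n + x^2 + x*(2*n - 22) + 120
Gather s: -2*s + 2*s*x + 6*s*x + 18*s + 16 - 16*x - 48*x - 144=s*(8*x + 16) - 64*x - 128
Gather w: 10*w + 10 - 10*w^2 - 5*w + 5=-10*w^2 + 5*w + 15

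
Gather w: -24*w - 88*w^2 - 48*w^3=-48*w^3 - 88*w^2 - 24*w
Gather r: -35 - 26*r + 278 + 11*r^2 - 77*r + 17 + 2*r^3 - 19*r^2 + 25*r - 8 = 2*r^3 - 8*r^2 - 78*r + 252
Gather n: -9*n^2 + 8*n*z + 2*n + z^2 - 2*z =-9*n^2 + n*(8*z + 2) + z^2 - 2*z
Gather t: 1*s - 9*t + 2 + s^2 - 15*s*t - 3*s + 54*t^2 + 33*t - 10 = s^2 - 2*s + 54*t^2 + t*(24 - 15*s) - 8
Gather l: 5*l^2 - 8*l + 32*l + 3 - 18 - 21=5*l^2 + 24*l - 36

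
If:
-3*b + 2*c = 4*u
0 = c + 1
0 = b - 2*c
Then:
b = -2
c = -1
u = 1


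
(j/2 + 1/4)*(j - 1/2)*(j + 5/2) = j^3/2 + 5*j^2/4 - j/8 - 5/16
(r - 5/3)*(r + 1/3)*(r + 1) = r^3 - r^2/3 - 17*r/9 - 5/9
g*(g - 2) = g^2 - 2*g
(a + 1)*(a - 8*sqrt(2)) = a^2 - 8*sqrt(2)*a + a - 8*sqrt(2)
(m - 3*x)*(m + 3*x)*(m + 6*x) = m^3 + 6*m^2*x - 9*m*x^2 - 54*x^3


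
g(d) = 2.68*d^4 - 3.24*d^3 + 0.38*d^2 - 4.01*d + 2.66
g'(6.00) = 1966.15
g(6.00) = 2765.72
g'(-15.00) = -38382.41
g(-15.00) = 146758.31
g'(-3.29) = -493.47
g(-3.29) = 449.34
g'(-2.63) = -268.25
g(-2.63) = 203.00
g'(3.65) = 390.55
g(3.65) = 311.20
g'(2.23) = 68.23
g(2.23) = 25.95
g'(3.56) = 359.17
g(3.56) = 277.48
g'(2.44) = 95.70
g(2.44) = 43.06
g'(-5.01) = -1599.85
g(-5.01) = 2128.16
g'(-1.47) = -60.18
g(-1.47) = 32.18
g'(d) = 10.72*d^3 - 9.72*d^2 + 0.76*d - 4.01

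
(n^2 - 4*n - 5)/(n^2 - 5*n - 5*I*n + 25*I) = (n + 1)/(n - 5*I)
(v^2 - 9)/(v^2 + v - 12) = (v + 3)/(v + 4)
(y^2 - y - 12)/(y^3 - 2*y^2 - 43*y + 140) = (y + 3)/(y^2 + 2*y - 35)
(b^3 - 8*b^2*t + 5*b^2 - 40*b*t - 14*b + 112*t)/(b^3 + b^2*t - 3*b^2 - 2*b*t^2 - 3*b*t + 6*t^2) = (b^3 - 8*b^2*t + 5*b^2 - 40*b*t - 14*b + 112*t)/(b^3 + b^2*t - 3*b^2 - 2*b*t^2 - 3*b*t + 6*t^2)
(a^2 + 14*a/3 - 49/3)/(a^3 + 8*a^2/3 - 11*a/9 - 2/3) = 3*(3*a^2 + 14*a - 49)/(9*a^3 + 24*a^2 - 11*a - 6)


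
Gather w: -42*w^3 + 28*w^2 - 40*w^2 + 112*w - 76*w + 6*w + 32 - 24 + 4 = -42*w^3 - 12*w^2 + 42*w + 12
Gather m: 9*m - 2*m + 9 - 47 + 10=7*m - 28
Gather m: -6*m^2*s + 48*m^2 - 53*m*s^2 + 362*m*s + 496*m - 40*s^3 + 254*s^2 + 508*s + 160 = m^2*(48 - 6*s) + m*(-53*s^2 + 362*s + 496) - 40*s^3 + 254*s^2 + 508*s + 160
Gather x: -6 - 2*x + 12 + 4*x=2*x + 6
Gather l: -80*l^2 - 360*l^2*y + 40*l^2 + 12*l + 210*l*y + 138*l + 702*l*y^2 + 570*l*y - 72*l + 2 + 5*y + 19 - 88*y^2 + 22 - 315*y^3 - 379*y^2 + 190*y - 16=l^2*(-360*y - 40) + l*(702*y^2 + 780*y + 78) - 315*y^3 - 467*y^2 + 195*y + 27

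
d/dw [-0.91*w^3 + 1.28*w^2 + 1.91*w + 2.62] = -2.73*w^2 + 2.56*w + 1.91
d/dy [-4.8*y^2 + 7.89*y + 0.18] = 7.89 - 9.6*y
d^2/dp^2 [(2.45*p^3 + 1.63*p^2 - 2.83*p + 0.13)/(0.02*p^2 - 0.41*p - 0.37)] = (5.55111512312578e-17*p^4 + 0.884417999999999*p^3 + 2.302674*p^2 + 1.880382*p + 1.350546)/(8.0e-6*p^6 - 0.000492*p^5 + 0.009642*p^4 - 0.050717*p^3 - 0.178377*p^2 - 0.168387*p - 0.050653)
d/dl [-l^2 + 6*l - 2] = 6 - 2*l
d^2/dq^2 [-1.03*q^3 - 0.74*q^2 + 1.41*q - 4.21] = -6.18*q - 1.48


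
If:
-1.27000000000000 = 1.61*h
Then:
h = -0.79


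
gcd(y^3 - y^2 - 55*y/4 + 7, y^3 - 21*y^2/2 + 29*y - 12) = y^2 - 9*y/2 + 2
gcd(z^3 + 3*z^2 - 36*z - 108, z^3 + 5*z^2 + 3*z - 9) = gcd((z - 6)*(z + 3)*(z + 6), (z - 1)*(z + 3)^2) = z + 3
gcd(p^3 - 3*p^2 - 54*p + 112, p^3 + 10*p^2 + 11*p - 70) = p^2 + 5*p - 14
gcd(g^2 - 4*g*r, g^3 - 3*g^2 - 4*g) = g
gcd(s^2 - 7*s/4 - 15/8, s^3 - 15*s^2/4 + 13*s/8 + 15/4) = s^2 - 7*s/4 - 15/8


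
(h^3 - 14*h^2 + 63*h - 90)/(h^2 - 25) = (h^2 - 9*h + 18)/(h + 5)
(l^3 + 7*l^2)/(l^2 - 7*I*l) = l*(l + 7)/(l - 7*I)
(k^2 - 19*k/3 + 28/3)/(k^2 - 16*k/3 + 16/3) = (3*k - 7)/(3*k - 4)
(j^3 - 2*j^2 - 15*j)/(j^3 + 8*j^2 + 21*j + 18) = j*(j - 5)/(j^2 + 5*j + 6)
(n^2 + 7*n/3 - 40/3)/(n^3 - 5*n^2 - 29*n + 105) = (n - 8/3)/(n^2 - 10*n + 21)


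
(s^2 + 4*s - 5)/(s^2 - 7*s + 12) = (s^2 + 4*s - 5)/(s^2 - 7*s + 12)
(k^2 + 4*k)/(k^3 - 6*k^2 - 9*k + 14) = k*(k + 4)/(k^3 - 6*k^2 - 9*k + 14)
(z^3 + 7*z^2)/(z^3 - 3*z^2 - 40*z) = z*(z + 7)/(z^2 - 3*z - 40)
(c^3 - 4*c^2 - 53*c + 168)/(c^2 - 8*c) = c + 4 - 21/c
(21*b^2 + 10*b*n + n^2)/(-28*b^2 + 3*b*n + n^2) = (-3*b - n)/(4*b - n)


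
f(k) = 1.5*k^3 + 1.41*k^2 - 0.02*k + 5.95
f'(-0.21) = -0.41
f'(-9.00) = 339.10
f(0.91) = 8.23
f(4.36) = 156.99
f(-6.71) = -383.60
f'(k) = 4.5*k^2 + 2.82*k - 0.02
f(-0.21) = 6.00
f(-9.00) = -973.16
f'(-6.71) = 183.67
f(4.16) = 138.25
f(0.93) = 8.36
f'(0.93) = 6.49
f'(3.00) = 48.94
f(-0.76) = 6.12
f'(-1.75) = 8.83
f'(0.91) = 6.27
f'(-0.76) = 0.44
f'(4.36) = 97.82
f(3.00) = 59.08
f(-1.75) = 2.26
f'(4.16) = 89.59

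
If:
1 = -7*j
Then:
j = -1/7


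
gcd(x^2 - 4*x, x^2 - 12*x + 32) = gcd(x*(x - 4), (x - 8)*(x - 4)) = x - 4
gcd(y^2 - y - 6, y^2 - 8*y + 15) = y - 3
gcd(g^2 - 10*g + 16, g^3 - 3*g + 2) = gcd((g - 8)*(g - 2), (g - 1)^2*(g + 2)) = 1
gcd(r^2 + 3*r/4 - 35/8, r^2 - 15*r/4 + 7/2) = r - 7/4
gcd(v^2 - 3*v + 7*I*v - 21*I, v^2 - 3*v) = v - 3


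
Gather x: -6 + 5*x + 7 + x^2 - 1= x^2 + 5*x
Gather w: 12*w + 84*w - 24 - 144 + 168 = 96*w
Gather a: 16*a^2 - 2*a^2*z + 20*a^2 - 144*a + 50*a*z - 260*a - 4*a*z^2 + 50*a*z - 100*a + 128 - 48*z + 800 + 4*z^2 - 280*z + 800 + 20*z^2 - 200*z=a^2*(36 - 2*z) + a*(-4*z^2 + 100*z - 504) + 24*z^2 - 528*z + 1728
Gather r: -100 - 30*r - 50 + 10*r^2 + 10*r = 10*r^2 - 20*r - 150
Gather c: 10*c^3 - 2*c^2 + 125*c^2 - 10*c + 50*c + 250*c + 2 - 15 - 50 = 10*c^3 + 123*c^2 + 290*c - 63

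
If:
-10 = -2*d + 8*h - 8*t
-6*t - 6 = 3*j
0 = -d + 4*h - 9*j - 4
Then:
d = 4*h + 73/11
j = -13/11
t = -9/22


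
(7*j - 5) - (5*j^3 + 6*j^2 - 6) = -5*j^3 - 6*j^2 + 7*j + 1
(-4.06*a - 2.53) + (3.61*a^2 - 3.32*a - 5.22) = 3.61*a^2 - 7.38*a - 7.75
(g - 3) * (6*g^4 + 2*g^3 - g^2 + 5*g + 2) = 6*g^5 - 16*g^4 - 7*g^3 + 8*g^2 - 13*g - 6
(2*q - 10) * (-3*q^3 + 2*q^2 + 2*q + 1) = -6*q^4 + 34*q^3 - 16*q^2 - 18*q - 10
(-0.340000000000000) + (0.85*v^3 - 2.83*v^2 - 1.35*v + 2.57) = 0.85*v^3 - 2.83*v^2 - 1.35*v + 2.23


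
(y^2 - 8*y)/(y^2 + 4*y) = (y - 8)/(y + 4)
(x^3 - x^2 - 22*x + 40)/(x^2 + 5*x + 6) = (x^3 - x^2 - 22*x + 40)/(x^2 + 5*x + 6)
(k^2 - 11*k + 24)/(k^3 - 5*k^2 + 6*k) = (k - 8)/(k*(k - 2))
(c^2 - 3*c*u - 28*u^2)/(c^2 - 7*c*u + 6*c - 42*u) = (c + 4*u)/(c + 6)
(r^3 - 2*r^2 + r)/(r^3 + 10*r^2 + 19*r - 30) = r*(r - 1)/(r^2 + 11*r + 30)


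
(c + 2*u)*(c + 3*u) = c^2 + 5*c*u + 6*u^2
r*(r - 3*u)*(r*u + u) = r^3*u - 3*r^2*u^2 + r^2*u - 3*r*u^2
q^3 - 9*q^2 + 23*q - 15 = (q - 5)*(q - 3)*(q - 1)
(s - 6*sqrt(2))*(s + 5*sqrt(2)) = s^2 - sqrt(2)*s - 60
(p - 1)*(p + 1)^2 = p^3 + p^2 - p - 1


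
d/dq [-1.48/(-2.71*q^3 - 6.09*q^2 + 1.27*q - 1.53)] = (-12.0324*q^2 - 18.0264*q + 1.8796)/(2.71*q^3 + 6.09*q^2 - 1.27*q + 1.53)^2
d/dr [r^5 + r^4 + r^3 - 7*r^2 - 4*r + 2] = 5*r^4 + 4*r^3 + 3*r^2 - 14*r - 4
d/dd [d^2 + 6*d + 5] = 2*d + 6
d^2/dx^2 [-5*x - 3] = 0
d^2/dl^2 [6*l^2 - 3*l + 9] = 12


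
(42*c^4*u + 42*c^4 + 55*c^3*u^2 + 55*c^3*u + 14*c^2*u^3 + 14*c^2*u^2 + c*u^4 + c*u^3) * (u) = 42*c^4*u^2 + 42*c^4*u + 55*c^3*u^3 + 55*c^3*u^2 + 14*c^2*u^4 + 14*c^2*u^3 + c*u^5 + c*u^4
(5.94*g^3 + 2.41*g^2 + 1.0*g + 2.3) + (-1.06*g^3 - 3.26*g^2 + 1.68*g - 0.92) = 4.88*g^3 - 0.85*g^2 + 2.68*g + 1.38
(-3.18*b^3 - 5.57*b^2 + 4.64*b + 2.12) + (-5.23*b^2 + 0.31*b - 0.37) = -3.18*b^3 - 10.8*b^2 + 4.95*b + 1.75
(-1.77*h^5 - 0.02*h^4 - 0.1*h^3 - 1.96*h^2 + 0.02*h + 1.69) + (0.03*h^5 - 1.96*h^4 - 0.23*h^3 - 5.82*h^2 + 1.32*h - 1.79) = -1.74*h^5 - 1.98*h^4 - 0.33*h^3 - 7.78*h^2 + 1.34*h - 0.1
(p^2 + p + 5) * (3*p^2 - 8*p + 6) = 3*p^4 - 5*p^3 + 13*p^2 - 34*p + 30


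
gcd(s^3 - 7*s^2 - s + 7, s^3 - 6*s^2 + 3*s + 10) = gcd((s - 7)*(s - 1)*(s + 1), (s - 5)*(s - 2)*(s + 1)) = s + 1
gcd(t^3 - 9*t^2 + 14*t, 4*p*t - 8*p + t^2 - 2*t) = t - 2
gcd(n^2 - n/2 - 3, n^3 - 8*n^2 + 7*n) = 1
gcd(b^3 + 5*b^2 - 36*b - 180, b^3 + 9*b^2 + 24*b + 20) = b + 5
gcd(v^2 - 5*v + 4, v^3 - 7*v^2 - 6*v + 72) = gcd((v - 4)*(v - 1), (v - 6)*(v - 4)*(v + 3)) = v - 4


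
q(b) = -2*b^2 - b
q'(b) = -4*b - 1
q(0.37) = -0.64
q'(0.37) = -2.48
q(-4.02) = -28.30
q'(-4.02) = 15.08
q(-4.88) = -42.75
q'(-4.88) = 18.52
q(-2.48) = -9.82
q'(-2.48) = 8.92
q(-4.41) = -34.49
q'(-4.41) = 16.64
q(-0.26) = 0.12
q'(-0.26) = 0.04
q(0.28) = -0.44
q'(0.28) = -2.12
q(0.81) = -2.12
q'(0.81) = -4.24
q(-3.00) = -15.00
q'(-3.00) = 11.00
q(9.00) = -171.00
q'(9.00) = -37.00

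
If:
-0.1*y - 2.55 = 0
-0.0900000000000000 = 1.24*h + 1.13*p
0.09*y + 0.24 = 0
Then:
No Solution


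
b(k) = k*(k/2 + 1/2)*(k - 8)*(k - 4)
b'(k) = k*(k/2 + 1/2)*(k - 8) + k*(k/2 + 1/2)*(k - 4) + k*(k - 8)*(k - 4)/2 + (k/2 + 1/2)*(k - 8)*(k - 4)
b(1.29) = 26.86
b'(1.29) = 18.64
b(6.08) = -85.96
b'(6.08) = -22.83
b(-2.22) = 86.08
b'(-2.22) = -131.60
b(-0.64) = -4.62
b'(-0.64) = -4.08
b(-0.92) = -1.62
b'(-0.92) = -17.92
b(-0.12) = -1.77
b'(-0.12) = 13.36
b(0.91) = 19.04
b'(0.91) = 22.04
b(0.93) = 19.48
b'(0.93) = 21.94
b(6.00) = -84.00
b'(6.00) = -26.00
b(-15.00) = 45885.00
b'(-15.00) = -10746.50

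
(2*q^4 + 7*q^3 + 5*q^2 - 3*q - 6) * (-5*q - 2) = -10*q^5 - 39*q^4 - 39*q^3 + 5*q^2 + 36*q + 12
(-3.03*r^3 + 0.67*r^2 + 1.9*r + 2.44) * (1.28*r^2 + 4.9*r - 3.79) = -3.8784*r^5 - 13.9894*r^4 + 17.1987*r^3 + 9.8939*r^2 + 4.755*r - 9.2476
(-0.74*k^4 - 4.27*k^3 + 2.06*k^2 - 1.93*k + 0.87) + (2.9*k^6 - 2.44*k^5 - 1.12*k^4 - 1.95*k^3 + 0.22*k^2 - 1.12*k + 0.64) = 2.9*k^6 - 2.44*k^5 - 1.86*k^4 - 6.22*k^3 + 2.28*k^2 - 3.05*k + 1.51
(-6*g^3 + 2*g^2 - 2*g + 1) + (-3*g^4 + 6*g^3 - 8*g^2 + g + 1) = -3*g^4 - 6*g^2 - g + 2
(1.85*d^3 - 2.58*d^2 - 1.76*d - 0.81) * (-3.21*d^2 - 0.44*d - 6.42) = -5.9385*d^5 + 7.4678*d^4 - 5.0922*d^3 + 19.9381*d^2 + 11.6556*d + 5.2002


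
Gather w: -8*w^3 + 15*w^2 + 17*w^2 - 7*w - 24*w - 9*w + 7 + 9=-8*w^3 + 32*w^2 - 40*w + 16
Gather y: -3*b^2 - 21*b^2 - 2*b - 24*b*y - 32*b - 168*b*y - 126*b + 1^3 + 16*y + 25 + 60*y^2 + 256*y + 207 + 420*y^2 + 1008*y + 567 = -24*b^2 - 160*b + 480*y^2 + y*(1280 - 192*b) + 800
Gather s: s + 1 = s + 1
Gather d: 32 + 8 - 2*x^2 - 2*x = -2*x^2 - 2*x + 40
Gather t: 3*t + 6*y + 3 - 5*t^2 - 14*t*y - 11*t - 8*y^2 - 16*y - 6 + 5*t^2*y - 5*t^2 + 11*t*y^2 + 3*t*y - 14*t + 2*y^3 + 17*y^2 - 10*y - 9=t^2*(5*y - 10) + t*(11*y^2 - 11*y - 22) + 2*y^3 + 9*y^2 - 20*y - 12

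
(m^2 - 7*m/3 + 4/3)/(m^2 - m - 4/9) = 3*(m - 1)/(3*m + 1)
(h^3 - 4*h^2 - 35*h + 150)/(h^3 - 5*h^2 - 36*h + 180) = (h - 5)/(h - 6)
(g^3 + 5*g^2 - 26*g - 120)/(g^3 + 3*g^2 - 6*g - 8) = (g^2 + g - 30)/(g^2 - g - 2)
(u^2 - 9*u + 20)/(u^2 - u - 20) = (u - 4)/(u + 4)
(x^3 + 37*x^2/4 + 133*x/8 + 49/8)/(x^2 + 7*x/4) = x + 15/2 + 7/(2*x)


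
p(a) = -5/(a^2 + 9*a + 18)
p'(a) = -5*(-2*a - 9)/(a^2 + 9*a + 18)^2 = 5*(2*a + 9)/(a^2 + 9*a + 18)^2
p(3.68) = -0.08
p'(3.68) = 0.02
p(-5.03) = 2.54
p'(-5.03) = -1.37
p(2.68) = -0.10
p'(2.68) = 0.03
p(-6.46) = -3.14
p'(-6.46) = -7.74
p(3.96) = -0.07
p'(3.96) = 0.02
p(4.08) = -0.07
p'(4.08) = 0.02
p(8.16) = -0.03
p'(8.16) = 0.01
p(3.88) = -0.07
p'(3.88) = 0.02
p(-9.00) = -0.28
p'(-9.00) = -0.14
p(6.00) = -0.05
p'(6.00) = 0.01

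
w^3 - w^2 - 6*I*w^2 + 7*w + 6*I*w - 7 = (w - 1)*(w - 7*I)*(w + I)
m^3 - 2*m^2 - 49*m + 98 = (m - 7)*(m - 2)*(m + 7)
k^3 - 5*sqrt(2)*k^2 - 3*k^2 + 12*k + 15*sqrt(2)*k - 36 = (k - 3)*(k - 3*sqrt(2))*(k - 2*sqrt(2))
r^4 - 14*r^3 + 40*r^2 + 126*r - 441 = (r - 7)^2*(r - 3)*(r + 3)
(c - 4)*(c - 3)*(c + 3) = c^3 - 4*c^2 - 9*c + 36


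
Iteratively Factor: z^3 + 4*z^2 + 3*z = (z + 3)*(z^2 + z) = z*(z + 3)*(z + 1)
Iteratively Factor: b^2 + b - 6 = (b + 3)*(b - 2)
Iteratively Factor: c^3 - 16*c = (c)*(c^2 - 16) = c*(c - 4)*(c + 4)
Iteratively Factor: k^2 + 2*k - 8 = (k - 2)*(k + 4)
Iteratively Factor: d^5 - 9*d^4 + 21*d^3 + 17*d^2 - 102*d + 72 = (d - 3)*(d^4 - 6*d^3 + 3*d^2 + 26*d - 24) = (d - 4)*(d - 3)*(d^3 - 2*d^2 - 5*d + 6) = (d - 4)*(d - 3)^2*(d^2 + d - 2) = (d - 4)*(d - 3)^2*(d - 1)*(d + 2)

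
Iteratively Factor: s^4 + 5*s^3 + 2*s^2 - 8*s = (s + 4)*(s^3 + s^2 - 2*s) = (s + 2)*(s + 4)*(s^2 - s) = (s - 1)*(s + 2)*(s + 4)*(s)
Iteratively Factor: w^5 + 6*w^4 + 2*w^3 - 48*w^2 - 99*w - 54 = (w + 3)*(w^4 + 3*w^3 - 7*w^2 - 27*w - 18) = (w + 1)*(w + 3)*(w^3 + 2*w^2 - 9*w - 18) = (w + 1)*(w + 2)*(w + 3)*(w^2 - 9) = (w - 3)*(w + 1)*(w + 2)*(w + 3)*(w + 3)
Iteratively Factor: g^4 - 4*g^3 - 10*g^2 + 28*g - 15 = (g - 5)*(g^3 + g^2 - 5*g + 3) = (g - 5)*(g - 1)*(g^2 + 2*g - 3) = (g - 5)*(g - 1)^2*(g + 3)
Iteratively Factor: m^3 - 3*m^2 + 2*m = (m - 2)*(m^2 - m) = m*(m - 2)*(m - 1)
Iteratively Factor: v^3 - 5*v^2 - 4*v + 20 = (v + 2)*(v^2 - 7*v + 10) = (v - 2)*(v + 2)*(v - 5)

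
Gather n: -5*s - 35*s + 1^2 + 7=8 - 40*s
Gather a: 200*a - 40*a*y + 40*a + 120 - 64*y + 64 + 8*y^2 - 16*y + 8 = a*(240 - 40*y) + 8*y^2 - 80*y + 192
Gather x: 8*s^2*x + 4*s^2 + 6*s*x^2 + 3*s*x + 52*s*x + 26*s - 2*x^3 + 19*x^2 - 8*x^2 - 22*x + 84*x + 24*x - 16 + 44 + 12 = 4*s^2 + 26*s - 2*x^3 + x^2*(6*s + 11) + x*(8*s^2 + 55*s + 86) + 40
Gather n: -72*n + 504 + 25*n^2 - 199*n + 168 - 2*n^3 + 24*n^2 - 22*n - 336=-2*n^3 + 49*n^2 - 293*n + 336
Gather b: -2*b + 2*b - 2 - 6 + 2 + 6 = 0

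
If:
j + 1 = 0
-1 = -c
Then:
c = 1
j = -1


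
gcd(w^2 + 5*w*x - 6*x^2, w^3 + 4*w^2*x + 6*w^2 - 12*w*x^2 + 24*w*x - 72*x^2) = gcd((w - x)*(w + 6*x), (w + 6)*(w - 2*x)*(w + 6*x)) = w + 6*x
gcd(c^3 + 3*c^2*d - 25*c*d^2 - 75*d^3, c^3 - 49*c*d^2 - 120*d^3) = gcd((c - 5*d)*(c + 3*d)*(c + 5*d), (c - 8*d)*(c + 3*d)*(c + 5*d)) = c^2 + 8*c*d + 15*d^2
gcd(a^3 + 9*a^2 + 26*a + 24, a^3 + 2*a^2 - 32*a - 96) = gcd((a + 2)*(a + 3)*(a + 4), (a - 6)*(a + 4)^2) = a + 4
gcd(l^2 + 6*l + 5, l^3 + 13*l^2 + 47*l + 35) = l^2 + 6*l + 5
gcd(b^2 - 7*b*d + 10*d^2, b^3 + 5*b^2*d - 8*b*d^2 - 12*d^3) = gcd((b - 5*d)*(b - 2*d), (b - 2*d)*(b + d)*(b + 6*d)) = b - 2*d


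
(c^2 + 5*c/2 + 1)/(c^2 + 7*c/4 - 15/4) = 2*(2*c^2 + 5*c + 2)/(4*c^2 + 7*c - 15)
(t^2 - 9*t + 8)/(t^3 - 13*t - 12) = (-t^2 + 9*t - 8)/(-t^3 + 13*t + 12)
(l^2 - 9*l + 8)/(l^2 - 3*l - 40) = (l - 1)/(l + 5)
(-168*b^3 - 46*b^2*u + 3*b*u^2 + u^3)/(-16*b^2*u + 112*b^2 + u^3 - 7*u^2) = (-42*b^2 - b*u + u^2)/(-4*b*u + 28*b + u^2 - 7*u)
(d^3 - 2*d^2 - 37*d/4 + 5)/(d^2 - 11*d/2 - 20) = (d^2 - 9*d/2 + 2)/(d - 8)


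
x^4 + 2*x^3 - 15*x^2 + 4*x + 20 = (x - 2)^2*(x + 1)*(x + 5)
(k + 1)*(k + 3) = k^2 + 4*k + 3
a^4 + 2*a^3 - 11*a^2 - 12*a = a*(a - 3)*(a + 1)*(a + 4)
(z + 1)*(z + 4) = z^2 + 5*z + 4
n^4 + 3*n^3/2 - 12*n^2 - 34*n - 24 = (n - 4)*(n + 3/2)*(n + 2)^2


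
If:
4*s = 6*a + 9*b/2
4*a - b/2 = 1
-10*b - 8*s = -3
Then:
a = 1/4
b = 0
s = 3/8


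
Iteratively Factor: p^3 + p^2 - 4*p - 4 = (p + 1)*(p^2 - 4) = (p + 1)*(p + 2)*(p - 2)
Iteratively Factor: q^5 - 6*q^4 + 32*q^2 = (q - 4)*(q^4 - 2*q^3 - 8*q^2) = q*(q - 4)*(q^3 - 2*q^2 - 8*q) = q*(q - 4)*(q + 2)*(q^2 - 4*q) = q^2*(q - 4)*(q + 2)*(q - 4)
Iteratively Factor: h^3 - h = (h)*(h^2 - 1) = h*(h + 1)*(h - 1)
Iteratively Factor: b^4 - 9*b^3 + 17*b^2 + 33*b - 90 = (b + 2)*(b^3 - 11*b^2 + 39*b - 45) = (b - 3)*(b + 2)*(b^2 - 8*b + 15) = (b - 5)*(b - 3)*(b + 2)*(b - 3)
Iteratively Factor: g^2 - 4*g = (g)*(g - 4)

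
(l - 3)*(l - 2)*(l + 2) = l^3 - 3*l^2 - 4*l + 12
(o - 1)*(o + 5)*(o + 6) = o^3 + 10*o^2 + 19*o - 30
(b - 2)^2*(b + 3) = b^3 - b^2 - 8*b + 12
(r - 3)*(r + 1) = r^2 - 2*r - 3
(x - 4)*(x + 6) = x^2 + 2*x - 24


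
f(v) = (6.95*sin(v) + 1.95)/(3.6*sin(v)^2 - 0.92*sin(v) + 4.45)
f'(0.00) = 1.65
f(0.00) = 0.44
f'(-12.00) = 0.61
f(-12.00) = 1.14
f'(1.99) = 0.01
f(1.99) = 1.25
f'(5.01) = 0.09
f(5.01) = -0.54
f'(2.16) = -0.05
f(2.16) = 1.25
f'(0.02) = 1.65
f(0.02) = 0.47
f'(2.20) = -0.08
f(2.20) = 1.25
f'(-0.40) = 1.11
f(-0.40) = -0.14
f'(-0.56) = 0.79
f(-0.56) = -0.29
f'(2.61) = -0.69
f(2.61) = 1.11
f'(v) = (-7.2*sin(v)*cos(v) + 0.92*cos(v))*(6.95*sin(v) + 1.95)/(3.6*sin(v)^2 - 0.92*sin(v) + 4.45)^2 + 6.95*cos(v)/(3.6*sin(v)^2 - 0.92*sin(v) + 4.45) = (-25.02*sin(v)^2 - 14.04*sin(v) + 32.7215)*cos(v)/(12.96*sin(v)^4 - 6.624*sin(v)^3 + 32.8864*sin(v)^2 - 8.188*sin(v) + 19.8025)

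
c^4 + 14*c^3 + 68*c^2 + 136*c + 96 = (c + 2)^2*(c + 4)*(c + 6)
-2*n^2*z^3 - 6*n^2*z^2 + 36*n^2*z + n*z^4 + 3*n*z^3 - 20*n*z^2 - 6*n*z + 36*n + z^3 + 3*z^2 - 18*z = (-2*n + z)*(z - 3)*(z + 6)*(n*z + 1)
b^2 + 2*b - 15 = (b - 3)*(b + 5)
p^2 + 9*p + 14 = (p + 2)*(p + 7)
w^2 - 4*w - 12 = (w - 6)*(w + 2)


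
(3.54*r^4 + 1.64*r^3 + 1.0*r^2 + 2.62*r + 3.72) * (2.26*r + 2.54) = 8.0004*r^5 + 12.698*r^4 + 6.4256*r^3 + 8.4612*r^2 + 15.062*r + 9.4488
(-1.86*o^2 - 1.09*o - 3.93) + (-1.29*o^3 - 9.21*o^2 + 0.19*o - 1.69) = -1.29*o^3 - 11.07*o^2 - 0.9*o - 5.62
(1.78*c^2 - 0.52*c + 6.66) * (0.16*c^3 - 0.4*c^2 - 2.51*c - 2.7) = 0.2848*c^5 - 0.7952*c^4 - 3.1942*c^3 - 6.1648*c^2 - 15.3126*c - 17.982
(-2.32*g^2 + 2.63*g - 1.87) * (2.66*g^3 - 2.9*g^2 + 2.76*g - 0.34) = -6.1712*g^5 + 13.7238*g^4 - 19.0044*g^3 + 13.4706*g^2 - 6.0554*g + 0.6358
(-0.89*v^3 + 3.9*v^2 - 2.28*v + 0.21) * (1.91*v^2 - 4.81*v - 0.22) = -1.6999*v^5 + 11.7299*v^4 - 22.918*v^3 + 10.5099*v^2 - 0.5085*v - 0.0462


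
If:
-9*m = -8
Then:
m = 8/9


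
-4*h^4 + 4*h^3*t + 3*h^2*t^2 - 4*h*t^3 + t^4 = (-2*h + t)^2*(-h + t)*(h + t)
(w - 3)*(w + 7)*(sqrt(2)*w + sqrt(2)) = sqrt(2)*w^3 + 5*sqrt(2)*w^2 - 17*sqrt(2)*w - 21*sqrt(2)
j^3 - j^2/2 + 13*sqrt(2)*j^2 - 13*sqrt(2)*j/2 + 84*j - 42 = (j - 1/2)*(j + 6*sqrt(2))*(j + 7*sqrt(2))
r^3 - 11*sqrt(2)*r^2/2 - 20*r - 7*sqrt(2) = (r - 7*sqrt(2))*(r + sqrt(2)/2)*(r + sqrt(2))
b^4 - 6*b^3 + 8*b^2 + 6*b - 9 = (b - 3)^2*(b - 1)*(b + 1)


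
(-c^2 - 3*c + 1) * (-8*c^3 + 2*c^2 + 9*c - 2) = 8*c^5 + 22*c^4 - 23*c^3 - 23*c^2 + 15*c - 2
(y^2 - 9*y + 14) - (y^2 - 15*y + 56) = 6*y - 42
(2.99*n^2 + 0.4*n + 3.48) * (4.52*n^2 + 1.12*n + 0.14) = 13.5148*n^4 + 5.1568*n^3 + 16.5962*n^2 + 3.9536*n + 0.4872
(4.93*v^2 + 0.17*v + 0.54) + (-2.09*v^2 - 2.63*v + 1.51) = 2.84*v^2 - 2.46*v + 2.05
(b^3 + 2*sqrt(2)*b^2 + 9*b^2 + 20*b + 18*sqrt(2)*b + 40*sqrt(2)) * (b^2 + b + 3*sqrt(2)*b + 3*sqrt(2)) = b^5 + 5*sqrt(2)*b^4 + 10*b^4 + 41*b^3 + 50*sqrt(2)*b^3 + 140*b^2 + 145*sqrt(2)*b^2 + 100*sqrt(2)*b + 348*b + 240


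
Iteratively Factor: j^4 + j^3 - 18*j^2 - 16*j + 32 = (j - 1)*(j^3 + 2*j^2 - 16*j - 32) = (j - 4)*(j - 1)*(j^2 + 6*j + 8) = (j - 4)*(j - 1)*(j + 4)*(j + 2)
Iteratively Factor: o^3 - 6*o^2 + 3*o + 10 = (o - 5)*(o^2 - o - 2) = (o - 5)*(o + 1)*(o - 2)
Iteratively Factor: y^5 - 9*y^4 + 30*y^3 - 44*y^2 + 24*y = (y - 2)*(y^4 - 7*y^3 + 16*y^2 - 12*y) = (y - 2)^2*(y^3 - 5*y^2 + 6*y) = (y - 2)^3*(y^2 - 3*y) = y*(y - 2)^3*(y - 3)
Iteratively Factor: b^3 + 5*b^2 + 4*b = (b)*(b^2 + 5*b + 4) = b*(b + 4)*(b + 1)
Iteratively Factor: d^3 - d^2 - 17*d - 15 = (d - 5)*(d^2 + 4*d + 3) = (d - 5)*(d + 1)*(d + 3)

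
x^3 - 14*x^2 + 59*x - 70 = (x - 7)*(x - 5)*(x - 2)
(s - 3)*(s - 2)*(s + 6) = s^3 + s^2 - 24*s + 36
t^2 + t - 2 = (t - 1)*(t + 2)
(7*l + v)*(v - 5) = 7*l*v - 35*l + v^2 - 5*v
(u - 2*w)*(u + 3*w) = u^2 + u*w - 6*w^2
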